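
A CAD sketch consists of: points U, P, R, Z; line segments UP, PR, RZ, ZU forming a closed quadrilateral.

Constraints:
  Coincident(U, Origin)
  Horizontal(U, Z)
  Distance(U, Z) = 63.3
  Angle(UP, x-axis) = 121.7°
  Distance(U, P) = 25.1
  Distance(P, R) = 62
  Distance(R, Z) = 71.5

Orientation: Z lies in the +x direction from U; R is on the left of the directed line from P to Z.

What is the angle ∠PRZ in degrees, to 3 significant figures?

72.6°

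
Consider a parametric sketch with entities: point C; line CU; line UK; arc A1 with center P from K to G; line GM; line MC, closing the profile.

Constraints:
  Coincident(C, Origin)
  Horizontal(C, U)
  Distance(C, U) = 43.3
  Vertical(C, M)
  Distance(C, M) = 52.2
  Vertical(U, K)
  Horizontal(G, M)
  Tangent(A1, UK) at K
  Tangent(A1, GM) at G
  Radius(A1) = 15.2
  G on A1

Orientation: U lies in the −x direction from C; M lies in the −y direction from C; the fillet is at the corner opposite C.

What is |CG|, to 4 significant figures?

59.28

The virtual corner opposite C is at (-43.30, -52.20). Tangency of A1 to UK means the radius PK is perpendicular to UK and since A1 is tangent to GM there, PG ⟂ GM, with radius 15.2, so the center P sits 15.2 in from both sides at P = (-28.10, -37.00). That places the tangent points at K = (-43.30, -37.00) on UK and G = (-28.10, -52.20) on GM. Then |CG| = |G − C| = 59.28.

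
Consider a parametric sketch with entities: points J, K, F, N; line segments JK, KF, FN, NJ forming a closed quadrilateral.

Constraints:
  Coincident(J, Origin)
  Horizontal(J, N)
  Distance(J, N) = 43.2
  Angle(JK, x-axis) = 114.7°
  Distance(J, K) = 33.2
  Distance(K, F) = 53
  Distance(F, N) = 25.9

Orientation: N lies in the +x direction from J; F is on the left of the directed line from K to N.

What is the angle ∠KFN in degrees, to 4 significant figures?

104.5°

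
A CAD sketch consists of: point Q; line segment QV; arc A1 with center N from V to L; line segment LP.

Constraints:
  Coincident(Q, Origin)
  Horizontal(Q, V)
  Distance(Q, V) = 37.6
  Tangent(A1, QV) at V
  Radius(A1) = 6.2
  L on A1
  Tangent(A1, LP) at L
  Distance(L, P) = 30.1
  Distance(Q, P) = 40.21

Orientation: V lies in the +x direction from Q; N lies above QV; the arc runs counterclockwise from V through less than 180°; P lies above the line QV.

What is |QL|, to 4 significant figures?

43.54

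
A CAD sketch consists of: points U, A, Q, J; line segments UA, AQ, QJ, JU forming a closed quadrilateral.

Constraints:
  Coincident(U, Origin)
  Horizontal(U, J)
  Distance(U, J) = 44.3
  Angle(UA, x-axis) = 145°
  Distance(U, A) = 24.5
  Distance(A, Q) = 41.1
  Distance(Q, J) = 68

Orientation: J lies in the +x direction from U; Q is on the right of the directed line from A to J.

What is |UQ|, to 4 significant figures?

32.51

U is at the origin; U and J share the same y with |UJ| = 44.3 and J in +x, so J = (44.3, 0). UA runs at 145.0° with |UA| = 24.5, so A = (-20.07, 14.05). Q is determined by |AQ| = 41.1 and |QJ| = 68.0 together: it lies at the intersection of circle(A, 41.1) and circle(J, 68.0). With |AJ| = 65.89, the foot of the radical line on AJ is 10.67 from A and the perpendicular offset is √(41.1² − 10.67²) = 39.69. Taking the right-of-AJ solution: Q = (-18.11, -27.00).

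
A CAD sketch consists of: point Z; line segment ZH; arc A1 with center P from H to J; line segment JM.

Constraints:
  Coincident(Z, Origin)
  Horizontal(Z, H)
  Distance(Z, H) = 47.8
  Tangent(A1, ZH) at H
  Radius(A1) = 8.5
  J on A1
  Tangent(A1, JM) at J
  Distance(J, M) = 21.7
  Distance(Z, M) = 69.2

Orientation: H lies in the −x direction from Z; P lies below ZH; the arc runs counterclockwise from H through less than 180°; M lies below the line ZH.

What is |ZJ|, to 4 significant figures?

55.71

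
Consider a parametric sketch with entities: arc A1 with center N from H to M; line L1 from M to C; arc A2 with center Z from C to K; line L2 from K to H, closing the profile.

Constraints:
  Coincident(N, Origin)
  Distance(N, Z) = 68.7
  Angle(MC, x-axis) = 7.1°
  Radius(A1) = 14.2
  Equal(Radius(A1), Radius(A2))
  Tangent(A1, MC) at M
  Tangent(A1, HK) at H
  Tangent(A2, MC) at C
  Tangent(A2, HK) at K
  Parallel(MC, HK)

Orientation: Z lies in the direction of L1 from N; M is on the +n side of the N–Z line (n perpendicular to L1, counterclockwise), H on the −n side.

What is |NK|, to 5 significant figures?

70.152

The slot axis is L1's direction at 7.1°, so u = (cos 7.1°, sin 7.1°) = (0.99233, 0.12360) and n = (−sin 7.1°, cos 7.1°) = (-0.12360, 0.99233). N is at the origin and Z lies 68.7 along u from N, so Z = 68.7·u = (68.173, 8.4914). Tangency of A1 to both parallel lines with radius 14.2 puts M and H at N ± 14.2·n: M = (-1.7551, 14.091), H = (1.7551, -14.091). Equal radii place C and K the same way about Z: C = Z + 14.2·n = (66.418, 22.583), K = Z − 14.2·n = (69.928, -5.5997). Then |NK| = |K − N| = 70.152.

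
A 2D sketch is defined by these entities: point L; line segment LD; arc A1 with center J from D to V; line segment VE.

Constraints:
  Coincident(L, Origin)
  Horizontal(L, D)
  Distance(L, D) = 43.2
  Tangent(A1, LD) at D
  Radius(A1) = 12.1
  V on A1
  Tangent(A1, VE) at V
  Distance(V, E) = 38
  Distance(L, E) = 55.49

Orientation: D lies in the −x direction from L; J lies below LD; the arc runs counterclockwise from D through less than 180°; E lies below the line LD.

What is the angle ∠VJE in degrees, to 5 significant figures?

72.337°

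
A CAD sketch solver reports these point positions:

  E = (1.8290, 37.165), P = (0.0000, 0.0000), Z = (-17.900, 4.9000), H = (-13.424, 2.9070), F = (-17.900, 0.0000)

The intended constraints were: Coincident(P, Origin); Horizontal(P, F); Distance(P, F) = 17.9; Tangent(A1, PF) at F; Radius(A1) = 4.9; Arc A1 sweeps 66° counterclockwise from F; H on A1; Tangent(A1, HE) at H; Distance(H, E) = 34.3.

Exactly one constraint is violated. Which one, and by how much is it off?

Distance(H, E) = 34.3 — off by 3.20.

P = (0.00, 0.00) ✓; P.y = 0.00, F.y = 0.00 ✓; |PF| = 17.90 ✓; ∠(ZF, FP) = 90.00° ✓; |ZF| = 4.900 ✓; bearing(Z→H) − bearing(Z→F) = 66.00° ✓; |ZH| = 4.900 ✓; ∠(ZH, HE) = 90.00° ✓; |HE| = 37.50 ✗.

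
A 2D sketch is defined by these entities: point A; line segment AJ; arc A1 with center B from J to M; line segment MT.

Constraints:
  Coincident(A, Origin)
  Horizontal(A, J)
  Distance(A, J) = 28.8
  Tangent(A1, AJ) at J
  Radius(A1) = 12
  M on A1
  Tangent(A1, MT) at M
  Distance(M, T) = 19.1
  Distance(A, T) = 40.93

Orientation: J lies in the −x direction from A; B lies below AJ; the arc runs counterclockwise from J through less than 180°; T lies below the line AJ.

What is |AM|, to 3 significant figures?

42.4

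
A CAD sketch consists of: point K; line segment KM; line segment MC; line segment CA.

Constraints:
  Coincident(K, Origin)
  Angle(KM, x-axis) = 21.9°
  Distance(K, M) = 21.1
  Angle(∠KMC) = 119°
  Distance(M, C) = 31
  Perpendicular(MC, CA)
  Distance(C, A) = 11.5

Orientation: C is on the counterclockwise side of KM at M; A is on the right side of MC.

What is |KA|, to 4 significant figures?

50.96

∠KMC = 119.0°, so MC runs at 21.9° + (180° − 119.0°) = 82.90° from the x-axis; with |MC| = 31.0, C = M + 31.0·(cos 82.90°, sin 82.90°) = (23.41, 38.63). MC is perpendicular to CA; with |CA| = 11.5 on the right of MC, A = C + 11.5·(0.9923, -0.1236) = (34.82, 37.21). Then |KA| = |A − K| = 50.96.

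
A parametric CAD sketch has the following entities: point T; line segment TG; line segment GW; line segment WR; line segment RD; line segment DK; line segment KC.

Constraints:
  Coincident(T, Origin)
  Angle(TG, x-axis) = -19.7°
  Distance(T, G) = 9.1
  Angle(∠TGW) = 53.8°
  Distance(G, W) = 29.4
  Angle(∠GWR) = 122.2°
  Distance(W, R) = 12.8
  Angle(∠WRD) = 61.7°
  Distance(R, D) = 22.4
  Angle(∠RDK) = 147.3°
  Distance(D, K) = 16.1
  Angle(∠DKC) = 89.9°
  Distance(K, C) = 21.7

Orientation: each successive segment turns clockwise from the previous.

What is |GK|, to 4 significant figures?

4.605

T is at the origin; TG runs at -19.7° with length 9.1, so G = (8.567, -3.068). ∠TGW = 53.8° gives GW at -145.9° from the x-axis; with |GW| = 29.4, W = (-15.78, -19.55). ∠GWR = 122.2° gives WR at 156.3° from the x-axis; with |WR| = 12.8, R = (-27.50, -14.41). ∠WRD = 61.7° gives RD at 38.00° from the x-axis; with |RD| = 22.4, D = (-9.847, -0.6146). ∠RDK = 147.3° gives DK at 5.300° from the x-axis; with |DK| = 16.1, K = (6.185, 0.8726). Then |GK| = |K − G| = 4.605.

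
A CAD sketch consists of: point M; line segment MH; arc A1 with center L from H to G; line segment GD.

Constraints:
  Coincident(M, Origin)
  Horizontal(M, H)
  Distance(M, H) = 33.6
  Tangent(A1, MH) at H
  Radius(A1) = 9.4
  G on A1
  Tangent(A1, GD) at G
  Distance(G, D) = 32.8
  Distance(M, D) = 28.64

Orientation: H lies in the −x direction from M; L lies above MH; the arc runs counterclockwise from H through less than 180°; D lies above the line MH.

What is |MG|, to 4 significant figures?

26.67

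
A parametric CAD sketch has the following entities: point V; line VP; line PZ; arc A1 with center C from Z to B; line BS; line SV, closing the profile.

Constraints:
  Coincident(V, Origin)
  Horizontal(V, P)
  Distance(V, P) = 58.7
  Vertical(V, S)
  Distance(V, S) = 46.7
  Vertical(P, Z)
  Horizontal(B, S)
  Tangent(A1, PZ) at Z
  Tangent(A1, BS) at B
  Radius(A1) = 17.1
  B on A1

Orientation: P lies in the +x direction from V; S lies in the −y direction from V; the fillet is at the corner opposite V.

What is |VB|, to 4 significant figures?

62.54

The virtual corner opposite V is at (58.70, -46.70). A1 meets PZ tangentially, so CZ is at right angles to PZ and A1 meets BS tangentially, so CB is at right angles to BS, with radius 17.1, so the center C sits 17.1 in from both sides at C = (41.60, -29.60). That places the tangent points at Z = (58.70, -29.60) on PZ and B = (41.60, -46.70) on BS. Then |VB| = |B − V| = 62.54.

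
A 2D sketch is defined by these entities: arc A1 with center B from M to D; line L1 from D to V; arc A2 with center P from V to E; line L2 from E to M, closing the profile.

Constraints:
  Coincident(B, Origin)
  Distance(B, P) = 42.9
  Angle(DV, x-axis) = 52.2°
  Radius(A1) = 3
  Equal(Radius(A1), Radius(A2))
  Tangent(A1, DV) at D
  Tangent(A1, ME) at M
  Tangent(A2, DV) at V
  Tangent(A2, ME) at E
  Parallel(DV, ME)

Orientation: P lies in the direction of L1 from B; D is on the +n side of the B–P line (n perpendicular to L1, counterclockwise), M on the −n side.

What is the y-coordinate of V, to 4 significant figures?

35.74

The slot axis is L1's direction at 52.2°, so u = (cos 52.2°, sin 52.2°) = (0.6129, 0.7902) and n = (−sin 52.2°, cos 52.2°) = (-0.7902, 0.6129). B is at the origin and P lies 42.9 along u from B, so P = 42.9·u = (26.29, 33.90). Tangency of A1 to both parallel lines with radius 3.0 puts D and M at B ± 3.0·n: D = (-2.370, 1.839), M = (2.370, -1.839). Equal radii place V and E the same way about P: V = P + 3.0·n = (23.92, 35.74), E = P − 3.0·n = (28.66, 32.06). So V.y = 35.74.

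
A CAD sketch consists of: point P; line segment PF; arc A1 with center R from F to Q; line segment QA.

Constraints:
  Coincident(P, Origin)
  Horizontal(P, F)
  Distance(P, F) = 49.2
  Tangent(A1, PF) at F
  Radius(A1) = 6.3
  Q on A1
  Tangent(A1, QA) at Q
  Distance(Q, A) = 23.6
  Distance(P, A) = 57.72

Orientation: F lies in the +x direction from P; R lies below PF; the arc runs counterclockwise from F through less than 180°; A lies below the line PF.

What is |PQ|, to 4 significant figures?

43.80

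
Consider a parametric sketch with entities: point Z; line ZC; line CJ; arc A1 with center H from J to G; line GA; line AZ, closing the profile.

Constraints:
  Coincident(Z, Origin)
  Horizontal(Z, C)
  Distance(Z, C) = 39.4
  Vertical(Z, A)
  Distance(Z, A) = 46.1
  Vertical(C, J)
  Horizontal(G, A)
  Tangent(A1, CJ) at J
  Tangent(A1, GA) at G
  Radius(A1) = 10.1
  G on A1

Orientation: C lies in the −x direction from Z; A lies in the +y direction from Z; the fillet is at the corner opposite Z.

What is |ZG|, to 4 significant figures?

54.62

Z is at the origin; Z and C share the same y with |ZC| = 39.4 and C on the −x side, so C = (-39.40, 0.000). Z and A share the same x with |ZA| = 46.1 and A on the +y side, so A = (0.000, 46.10). The virtual corner opposite Z is at (-39.40, 46.10). Tangency of A1 to CJ means the radius HJ is perpendicular to CJ and tangency of A1 to GA means the radius HG is perpendicular to GA, with radius 10.1, so the center H sits 10.1 in from both sides at H = (-29.30, 36.00). That places the tangent points at J = (-39.40, 36.00) on CJ and G = (-29.30, 46.10) on GA. Then |ZG| = |G − Z| = 54.62.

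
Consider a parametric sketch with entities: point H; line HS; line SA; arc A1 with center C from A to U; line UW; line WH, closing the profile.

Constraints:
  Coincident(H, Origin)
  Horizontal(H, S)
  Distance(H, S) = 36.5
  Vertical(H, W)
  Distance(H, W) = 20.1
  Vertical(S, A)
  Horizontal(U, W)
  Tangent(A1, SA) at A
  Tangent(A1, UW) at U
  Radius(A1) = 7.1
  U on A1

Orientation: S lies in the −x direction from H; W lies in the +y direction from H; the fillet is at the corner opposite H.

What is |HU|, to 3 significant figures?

35.6

The virtual corner opposite H is at (-36.5, 20.1). Since A1 is tangent to SA there, CA ⟂ SA and A1 meets UW tangentially, so CU is at right angles to UW, with radius 7.1, so the center C sits 7.1 in from both sides at C = (-29.4, 13.0). That places the tangent points at A = (-36.5, 13.0) on SA and U = (-29.4, 20.1) on UW. Then |HU| = |U − H| = 35.6.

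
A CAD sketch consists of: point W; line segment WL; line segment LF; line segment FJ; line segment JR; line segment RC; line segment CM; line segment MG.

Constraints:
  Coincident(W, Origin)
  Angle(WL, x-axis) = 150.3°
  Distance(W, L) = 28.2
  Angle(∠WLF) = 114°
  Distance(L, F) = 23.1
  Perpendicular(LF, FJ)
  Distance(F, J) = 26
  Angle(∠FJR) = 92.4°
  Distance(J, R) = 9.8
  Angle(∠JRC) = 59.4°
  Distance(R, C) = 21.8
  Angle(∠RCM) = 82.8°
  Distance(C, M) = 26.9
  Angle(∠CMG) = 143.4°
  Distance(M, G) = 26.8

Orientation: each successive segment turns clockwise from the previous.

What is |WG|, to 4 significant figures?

69.06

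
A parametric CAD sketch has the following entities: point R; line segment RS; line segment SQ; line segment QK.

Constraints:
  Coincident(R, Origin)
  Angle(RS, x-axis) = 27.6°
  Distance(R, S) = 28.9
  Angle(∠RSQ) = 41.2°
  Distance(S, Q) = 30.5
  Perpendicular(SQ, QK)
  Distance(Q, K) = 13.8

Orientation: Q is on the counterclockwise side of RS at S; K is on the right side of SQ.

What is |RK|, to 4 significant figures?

33.98

∠RSQ = 41.2°, so SQ runs at 27.6° + (180° − 41.2°) = 166.4° from the x-axis; with |SQ| = 30.5, Q = S + 30.5·(cos 166.4°, sin 166.4°) = (-4.034, 20.56). SQ ⟂ QK; with |QK| = 13.8 on the right of SQ, K = Q + 13.8·(0.2351, 0.9720) = (-0.7886, 33.97). Then |RK| = |K − R| = 33.98.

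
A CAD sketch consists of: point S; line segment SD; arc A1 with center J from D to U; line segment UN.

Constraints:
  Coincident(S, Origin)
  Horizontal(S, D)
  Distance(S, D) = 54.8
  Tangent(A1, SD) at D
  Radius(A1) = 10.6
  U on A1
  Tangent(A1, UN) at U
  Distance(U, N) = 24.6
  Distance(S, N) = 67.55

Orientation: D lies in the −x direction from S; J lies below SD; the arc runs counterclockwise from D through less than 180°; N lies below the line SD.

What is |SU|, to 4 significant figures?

66.30

Checks: |JU| = 10.60 ✓; ∠(JU, UN) = 90.00° ✓; |UN| = 24.60 ✓; |SN| = 67.55 ✓.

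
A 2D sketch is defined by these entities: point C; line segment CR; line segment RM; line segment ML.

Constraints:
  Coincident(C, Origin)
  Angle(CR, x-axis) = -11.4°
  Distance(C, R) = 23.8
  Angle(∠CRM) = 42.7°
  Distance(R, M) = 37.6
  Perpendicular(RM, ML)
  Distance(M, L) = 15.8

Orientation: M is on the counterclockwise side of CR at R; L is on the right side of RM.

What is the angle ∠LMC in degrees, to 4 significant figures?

128.8°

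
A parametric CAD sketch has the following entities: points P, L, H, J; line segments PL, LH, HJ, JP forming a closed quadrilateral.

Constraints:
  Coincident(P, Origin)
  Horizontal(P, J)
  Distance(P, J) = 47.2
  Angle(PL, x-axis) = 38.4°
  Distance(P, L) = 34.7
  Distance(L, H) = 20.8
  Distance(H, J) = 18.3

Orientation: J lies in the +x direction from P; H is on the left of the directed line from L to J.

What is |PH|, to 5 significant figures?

51.121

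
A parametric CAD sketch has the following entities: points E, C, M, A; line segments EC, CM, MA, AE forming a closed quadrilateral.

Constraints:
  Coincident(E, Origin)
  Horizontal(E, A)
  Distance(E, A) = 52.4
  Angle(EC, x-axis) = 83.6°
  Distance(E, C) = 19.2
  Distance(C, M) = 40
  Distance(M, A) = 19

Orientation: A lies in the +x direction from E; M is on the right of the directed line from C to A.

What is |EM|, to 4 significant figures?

34.44

E is at the origin; E and A share the same y with |EA| = 52.4 and A in +x, so A = (52.4, 0). EC runs at 83.6° with |EC| = 19.2, so C = (2.140, 19.08). M is determined by |CM| = 40.0 and |MA| = 19.0 together: it lies at the intersection of circle(C, 40.0) and circle(A, 19.0). With |CA| = 53.76, the foot of the radical line on CA is 38.40 from C and the perpendicular offset is √(40.0² − 38.40²) = 11.19. Taking the right-of-CA solution: M = (34.07, -5.010).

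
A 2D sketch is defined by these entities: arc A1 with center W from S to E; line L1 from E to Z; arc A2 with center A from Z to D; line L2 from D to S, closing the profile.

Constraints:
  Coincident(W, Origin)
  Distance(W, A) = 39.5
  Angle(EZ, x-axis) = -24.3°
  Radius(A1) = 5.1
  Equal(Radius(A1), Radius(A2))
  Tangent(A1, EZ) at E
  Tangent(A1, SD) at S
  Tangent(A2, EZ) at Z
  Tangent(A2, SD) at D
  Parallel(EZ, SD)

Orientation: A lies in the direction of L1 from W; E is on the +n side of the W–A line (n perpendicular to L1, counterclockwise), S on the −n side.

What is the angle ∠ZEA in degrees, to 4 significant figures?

7.357°

The slot axis is L1's direction at -24.3°, so u = (cos -24.3°, sin -24.3°) = (0.9114, -0.4115) and n = (−sin -24.3°, cos -24.3°) = (0.4115, 0.9114). W is at the origin and A lies 39.5 along u from W, so A = 39.5·u = (36.00, -16.25). Tangency of A1 to both parallel lines with radius 5.1 puts E and S at W ± 5.1·n: E = (2.099, 4.648), S = (-2.099, -4.648). Equal radii place Z and D the same way about A: Z = A + 5.1·n = (38.10, -11.61), D = A − 5.1·n = (33.90, -20.90). Then cos ∠ZEA = EZ·EA / (|EZ||EA|), giving 7.357°.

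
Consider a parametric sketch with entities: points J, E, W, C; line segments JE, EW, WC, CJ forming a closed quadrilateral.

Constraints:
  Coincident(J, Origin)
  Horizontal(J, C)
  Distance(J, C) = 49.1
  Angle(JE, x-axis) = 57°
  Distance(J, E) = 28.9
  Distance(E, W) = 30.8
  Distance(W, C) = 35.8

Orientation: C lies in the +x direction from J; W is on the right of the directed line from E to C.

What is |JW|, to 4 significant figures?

15.34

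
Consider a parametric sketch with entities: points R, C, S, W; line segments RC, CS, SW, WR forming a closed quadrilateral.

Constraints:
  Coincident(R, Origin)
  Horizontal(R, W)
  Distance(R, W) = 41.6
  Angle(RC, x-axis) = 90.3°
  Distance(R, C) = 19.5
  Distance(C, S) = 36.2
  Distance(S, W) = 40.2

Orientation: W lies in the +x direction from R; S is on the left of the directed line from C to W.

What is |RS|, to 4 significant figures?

49.31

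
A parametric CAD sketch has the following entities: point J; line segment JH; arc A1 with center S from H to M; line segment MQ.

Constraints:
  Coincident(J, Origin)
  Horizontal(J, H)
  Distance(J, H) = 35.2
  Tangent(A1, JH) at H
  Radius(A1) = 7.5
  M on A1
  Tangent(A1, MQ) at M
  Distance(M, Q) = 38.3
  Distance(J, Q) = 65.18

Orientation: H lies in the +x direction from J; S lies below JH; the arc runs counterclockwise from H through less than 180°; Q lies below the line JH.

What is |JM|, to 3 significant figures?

30.8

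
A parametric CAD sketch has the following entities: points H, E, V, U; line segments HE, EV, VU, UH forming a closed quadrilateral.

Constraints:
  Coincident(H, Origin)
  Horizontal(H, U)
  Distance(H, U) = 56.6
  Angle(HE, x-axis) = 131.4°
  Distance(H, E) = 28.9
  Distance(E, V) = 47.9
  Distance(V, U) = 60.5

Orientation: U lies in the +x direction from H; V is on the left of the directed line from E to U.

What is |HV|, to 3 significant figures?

52.7

Checks: |EV| = 47.90 ✓; |VU| = 60.50 ✓.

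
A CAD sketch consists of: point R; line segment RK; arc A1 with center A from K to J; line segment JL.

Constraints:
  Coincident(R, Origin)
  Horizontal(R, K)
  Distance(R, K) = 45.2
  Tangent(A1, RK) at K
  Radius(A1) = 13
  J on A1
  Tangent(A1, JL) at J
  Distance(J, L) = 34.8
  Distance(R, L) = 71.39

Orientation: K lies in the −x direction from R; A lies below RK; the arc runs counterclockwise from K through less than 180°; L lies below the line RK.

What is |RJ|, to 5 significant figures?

59.993

R is at the origin; R and K share the same y with |RK| = 45.2 and K on the −x side, so K = (-45.200, 0.0000). A1 meets RK tangentially, so AK is at right angles to RK, so A = K + (0, -13) = (-45.200, -13.000). Since AJ ⟂ JL (tangency), |AL| = √(13.0² + 34.8²) = 37.149 regardless of where J sits on A1. So L lies on both circle(R, 71.39) and circle(A, 37.149); the below-RK intersection is L = (-51.303, -49.644). J is the foot of the tangent from L: J = (-57.960, -15.487).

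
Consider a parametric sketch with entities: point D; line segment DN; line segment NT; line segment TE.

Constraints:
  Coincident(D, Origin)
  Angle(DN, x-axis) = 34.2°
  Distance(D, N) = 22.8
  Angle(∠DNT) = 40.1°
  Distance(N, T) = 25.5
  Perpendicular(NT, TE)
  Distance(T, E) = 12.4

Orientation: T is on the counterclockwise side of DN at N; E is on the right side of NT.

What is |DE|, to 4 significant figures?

28.26

D is at the origin; DN runs at 34.2° with length 22.8, so N = 22.8·(cos 34.2°, sin 34.2°) = (18.86, 12.82). ∠DNT = 40.1°, so NT runs at 34.2° + (180° − 40.1°) = 174.1° from the x-axis; with |NT| = 25.5, T = N + 25.5·(cos 174.1°, sin 174.1°) = (-6.507, 15.44). The perpendicularity gives TE at right angles to NT; with |TE| = 12.4 on the right of NT, E = T + 12.4·(0.1028, 0.9947) = (-5.233, 27.77). Then |DE| = |E − D| = 28.26.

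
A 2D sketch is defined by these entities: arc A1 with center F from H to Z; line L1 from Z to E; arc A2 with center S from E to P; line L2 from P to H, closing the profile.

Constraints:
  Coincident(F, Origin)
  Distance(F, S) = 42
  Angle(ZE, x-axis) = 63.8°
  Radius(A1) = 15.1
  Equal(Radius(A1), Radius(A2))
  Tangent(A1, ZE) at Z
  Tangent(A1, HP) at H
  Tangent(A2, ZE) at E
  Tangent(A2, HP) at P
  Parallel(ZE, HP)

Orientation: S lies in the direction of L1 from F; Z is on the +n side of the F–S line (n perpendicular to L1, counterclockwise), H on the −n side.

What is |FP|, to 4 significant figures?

44.63

The slot axis is L1's direction at 63.8°, so u = (cos 63.8°, sin 63.8°) = (0.4415, 0.8973) and n = (−sin 63.8°, cos 63.8°) = (-0.8973, 0.4415). F is at the origin and S lies 42.0 along u from F, so S = 42.0·u = (18.54, 37.68). Tangency of A1 to both parallel lines with radius 15.1 puts Z and H at F ± 15.1·n: Z = (-13.55, 6.667), H = (13.55, -6.667). Equal radii place E and P the same way about S: E = S + 15.1·n = (4.995, 44.35), P = S − 15.1·n = (32.09, 31.02). Then |FP| = |P − F| = 44.63.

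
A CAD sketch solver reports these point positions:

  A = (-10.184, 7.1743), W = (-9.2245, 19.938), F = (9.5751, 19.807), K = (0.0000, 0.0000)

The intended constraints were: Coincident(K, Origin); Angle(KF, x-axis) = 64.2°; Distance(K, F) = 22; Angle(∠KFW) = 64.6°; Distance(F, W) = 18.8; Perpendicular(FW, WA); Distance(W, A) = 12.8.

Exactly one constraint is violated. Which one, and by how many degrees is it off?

Perpendicular(FW, WA) — off by 3.90°.

K = (0.00, 0.00) ✓; KF at 64.20° ✓; |KF| = 22.00 ✓; ∠KFW = 64.60° ✓; |FW| = 18.80 ✓; ∠(FW, WA) = 86.10° ✗; |WA| = 12.80 ✓.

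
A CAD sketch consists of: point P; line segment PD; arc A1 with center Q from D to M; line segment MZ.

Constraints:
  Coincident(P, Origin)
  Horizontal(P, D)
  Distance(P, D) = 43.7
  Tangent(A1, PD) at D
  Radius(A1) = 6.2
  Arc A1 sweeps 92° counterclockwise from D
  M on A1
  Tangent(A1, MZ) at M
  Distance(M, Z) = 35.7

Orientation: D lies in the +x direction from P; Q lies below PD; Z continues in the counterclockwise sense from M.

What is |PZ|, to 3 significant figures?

57.2

P is at the origin; PD is horizontal with |PD| = 43.7 and D on the +x side, so D = (43.7, 0.00). Since A1 is tangent to PD there, QD ⟂ PD, so Q = D + (0, -6.2) = (43.7, -6.20). On A1, D sits at bearing 90° from Q; a 92° counterclockwise sweep puts M at bearing 182°, so M = Q + 6.2·(cos 182°, sin 182°) = (37.5, -6.42). A1 meets MZ tangentially, so QM is at right angles to MZ, so MZ runs along (−sin 182°, cos 182°); with |MZ| = 35.7, Z = (38.7, -42.1). Then |PZ| = |Z − P| = 57.2.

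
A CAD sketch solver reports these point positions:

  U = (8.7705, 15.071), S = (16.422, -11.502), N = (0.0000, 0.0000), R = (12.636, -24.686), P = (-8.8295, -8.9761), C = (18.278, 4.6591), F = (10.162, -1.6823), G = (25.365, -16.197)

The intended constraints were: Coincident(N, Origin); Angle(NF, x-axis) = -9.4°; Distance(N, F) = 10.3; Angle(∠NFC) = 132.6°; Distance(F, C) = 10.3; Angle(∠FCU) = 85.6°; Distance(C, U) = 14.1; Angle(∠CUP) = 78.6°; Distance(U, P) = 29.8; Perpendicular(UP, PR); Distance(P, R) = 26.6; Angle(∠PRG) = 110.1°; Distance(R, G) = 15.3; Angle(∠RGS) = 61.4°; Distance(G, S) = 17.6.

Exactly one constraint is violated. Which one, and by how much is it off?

Distance(G, S) = 17.6 — off by 7.50.

N = (0.00, 0.00) ✓; NF at -9.400° ✓; |NF| = 10.30 ✓; ∠NFC = 132.6° ✓; |FC| = 10.30 ✓; ∠FCU = 85.60° ✓; |CU| = 14.10 ✓; ∠CUP = 78.60° ✓; |UP| = 29.80 ✓; ∠(UP, PR) = 90.00° ✓; |PR| = 26.60 ✓; ∠PRG = 110.1° ✓; |RG| = 15.30 ✓; ∠RGS = 61.40° ✓; |GS| = 10.10 ✗.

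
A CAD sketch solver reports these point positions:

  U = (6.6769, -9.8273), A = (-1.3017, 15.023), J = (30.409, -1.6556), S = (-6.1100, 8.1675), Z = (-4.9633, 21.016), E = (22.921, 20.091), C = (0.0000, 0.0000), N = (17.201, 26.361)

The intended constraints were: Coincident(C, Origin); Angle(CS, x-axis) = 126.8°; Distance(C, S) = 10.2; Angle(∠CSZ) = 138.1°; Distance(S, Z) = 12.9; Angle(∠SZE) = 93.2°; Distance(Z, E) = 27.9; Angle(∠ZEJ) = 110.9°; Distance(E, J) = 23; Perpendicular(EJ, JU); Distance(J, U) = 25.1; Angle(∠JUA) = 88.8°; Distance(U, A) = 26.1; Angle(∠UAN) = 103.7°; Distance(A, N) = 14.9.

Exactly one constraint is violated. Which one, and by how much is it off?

Distance(A, N) = 14.9 — off by 6.80.

C = (0.00, 0.00) ✓; CS at 126.8° ✓; |CS| = 10.20 ✓; ∠CSZ = 138.1° ✓; |SZ| = 12.90 ✓; ∠SZE = 93.20° ✓; |ZE| = 27.90 ✓; ∠ZEJ = 110.9° ✓; |EJ| = 23.00 ✓; ∠(EJ, JU) = 90.00° ✓; |JU| = 25.10 ✓; ∠JUA = 88.80° ✓; |UA| = 26.10 ✓; ∠UAN = 103.7° ✓; |AN| = 21.70 ✗.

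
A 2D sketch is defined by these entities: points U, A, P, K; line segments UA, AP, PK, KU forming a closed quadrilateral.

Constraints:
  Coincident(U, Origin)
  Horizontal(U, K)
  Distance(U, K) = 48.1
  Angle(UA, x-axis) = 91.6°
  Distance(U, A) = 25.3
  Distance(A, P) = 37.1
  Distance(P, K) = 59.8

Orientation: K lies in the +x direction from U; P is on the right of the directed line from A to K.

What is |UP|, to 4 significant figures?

14.99

U is at the origin; U and K share the same y with |UK| = 48.1 and K in +x, so K = (48.1, 0). UA runs at 91.6° with |UA| = 25.3, so A = (-0.7064, 25.29). P is determined by |AP| = 37.1 and |PK| = 59.8 together: it lies at the intersection of circle(A, 37.1) and circle(K, 59.8). With |AK| = 54.97, the foot of the radical line on AK is 7.477 from A and the perpendicular offset is √(37.1² − 7.477²) = 36.34. Taking the right-of-AK solution: P = (-10.79, -10.41).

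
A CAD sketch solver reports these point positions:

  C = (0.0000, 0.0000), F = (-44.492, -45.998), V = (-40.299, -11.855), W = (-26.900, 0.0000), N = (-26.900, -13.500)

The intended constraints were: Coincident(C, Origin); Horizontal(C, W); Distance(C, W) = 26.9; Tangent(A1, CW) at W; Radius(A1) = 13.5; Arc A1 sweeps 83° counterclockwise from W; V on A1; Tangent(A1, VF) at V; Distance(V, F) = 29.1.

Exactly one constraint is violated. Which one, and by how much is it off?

Distance(V, F) = 29.1 — off by 5.30.

C = (0.00, 0.00) ✓; C.y = 0.00, W.y = 0.00 ✓; |CW| = 26.90 ✓; ∠(NW, WC) = 90.00° ✓; |NW| = 13.50 ✓; bearing(N→V) − bearing(N→W) = 83.00° ✓; |NV| = 13.50 ✓; ∠(NV, VF) = 90.00° ✓; |VF| = 34.40 ✗.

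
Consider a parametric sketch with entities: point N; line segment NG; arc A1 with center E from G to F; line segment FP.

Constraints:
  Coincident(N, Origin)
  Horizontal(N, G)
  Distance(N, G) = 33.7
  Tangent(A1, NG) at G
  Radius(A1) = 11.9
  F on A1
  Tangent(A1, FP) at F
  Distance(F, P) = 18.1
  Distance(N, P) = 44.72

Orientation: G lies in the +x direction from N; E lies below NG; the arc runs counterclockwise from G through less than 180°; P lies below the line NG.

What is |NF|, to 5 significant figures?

28.182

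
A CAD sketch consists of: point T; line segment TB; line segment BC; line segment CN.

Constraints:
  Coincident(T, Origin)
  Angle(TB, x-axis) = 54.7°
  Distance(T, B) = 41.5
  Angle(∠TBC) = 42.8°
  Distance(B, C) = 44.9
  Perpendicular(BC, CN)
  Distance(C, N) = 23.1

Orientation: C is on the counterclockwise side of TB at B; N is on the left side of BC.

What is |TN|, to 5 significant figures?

15.323

T is at the origin; TB runs at 54.7° with length 41.5, so B = 41.5·(cos 54.7°, sin 54.7°) = (23.981, 33.870). ∠TBC = 42.8°, so BC runs at 54.7° + (180° − 42.8°) = 191.90° from the x-axis; with |BC| = 44.9, C = B + 44.9·(cos 191.90°, sin 191.90°) = (-19.954, 24.611). BC is perpendicular to CN; with |CN| = 23.1 on the left of BC, N = C + 23.1·(0.20620, -0.97851) = (-15.191, 2.0076). Then |TN| = |N − T| = 15.323.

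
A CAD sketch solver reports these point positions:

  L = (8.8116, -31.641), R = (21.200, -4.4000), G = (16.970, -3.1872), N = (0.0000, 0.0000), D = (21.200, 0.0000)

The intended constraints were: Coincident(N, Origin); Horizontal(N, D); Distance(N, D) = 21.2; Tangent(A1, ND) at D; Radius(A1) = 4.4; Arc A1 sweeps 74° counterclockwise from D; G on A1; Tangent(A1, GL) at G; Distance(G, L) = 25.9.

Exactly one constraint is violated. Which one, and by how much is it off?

Distance(G, L) = 25.9 — off by 3.70.

N = (0.00, 0.00) ✓; N.y = 0.00, D.y = 0.00 ✓; |ND| = 21.20 ✓; ∠(RD, DN) = 90.00° ✓; |RD| = 4.400 ✓; bearing(R→G) − bearing(R→D) = 74.00° ✓; |RG| = 4.400 ✓; ∠(RG, GL) = 90.00° ✓; |GL| = 29.60 ✗.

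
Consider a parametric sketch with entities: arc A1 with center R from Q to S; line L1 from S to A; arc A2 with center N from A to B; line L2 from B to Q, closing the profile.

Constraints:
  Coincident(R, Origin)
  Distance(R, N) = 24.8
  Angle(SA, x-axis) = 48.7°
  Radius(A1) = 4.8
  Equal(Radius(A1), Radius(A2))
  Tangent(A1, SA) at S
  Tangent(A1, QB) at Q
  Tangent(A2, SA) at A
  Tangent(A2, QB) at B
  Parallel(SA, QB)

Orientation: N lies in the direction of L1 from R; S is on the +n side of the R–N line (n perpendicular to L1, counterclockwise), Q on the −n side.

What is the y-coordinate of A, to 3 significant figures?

21.8

Tangency of A1 to both parallel lines with radius 4.8 puts S and Q at R ± 4.8·n: S = (-3.61, 3.17), Q = (3.61, -3.17). Equal radii place A and B the same way about N: A = N + 4.8·n = (12.8, 21.8), B = N − 4.8·n = (20.0, 15.5). So A.y = 21.8.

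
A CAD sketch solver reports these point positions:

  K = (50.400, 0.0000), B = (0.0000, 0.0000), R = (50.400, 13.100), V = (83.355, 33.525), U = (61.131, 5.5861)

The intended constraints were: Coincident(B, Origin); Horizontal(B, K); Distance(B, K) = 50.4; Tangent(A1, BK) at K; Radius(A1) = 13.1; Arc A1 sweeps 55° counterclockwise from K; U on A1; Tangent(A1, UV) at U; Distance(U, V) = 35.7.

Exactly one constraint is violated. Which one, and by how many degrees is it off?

Tangent(A1, UV) at U — off by 3.50°.

B = (0.00, 0.00) ✓; B.y = 0.00, K.y = 0.00 ✓; |BK| = 50.40 ✓; ∠(RK, KB) = 90.00° ✓; |RK| = 13.10 ✓; bearing(R→U) − bearing(R→K) = 55.00° ✓; |RU| = 13.10 ✓; ∠(RU, UV) = 93.50° ✗; |UV| = 35.70 ✓.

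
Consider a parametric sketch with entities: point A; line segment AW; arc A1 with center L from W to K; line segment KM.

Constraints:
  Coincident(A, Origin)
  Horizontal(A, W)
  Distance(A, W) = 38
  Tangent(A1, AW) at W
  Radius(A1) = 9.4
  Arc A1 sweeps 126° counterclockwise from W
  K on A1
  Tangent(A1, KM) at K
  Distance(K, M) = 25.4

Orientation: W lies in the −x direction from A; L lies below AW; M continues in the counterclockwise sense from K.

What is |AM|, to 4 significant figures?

46.90

A is at the origin; AW is horizontal with |AW| = 38.0 and W on the −x side, so W = (-38.00, 0.000). Tangency of A1 to AW means the radius LW is perpendicular to AW, so L = W + (0, -9.4) = (-38.00, -9.400). On A1, W sits at bearing 90° from L; a 126° counterclockwise sweep puts K at bearing 216°, so K = L + 9.4·(cos 216°, sin 216°) = (-45.60, -14.93). Tangency of A1 to KM means the radius LK is perpendicular to KM, so KM runs along (−sin 216°, cos 216°); with |KM| = 25.4, M = (-30.68, -35.47). Then |AM| = |M − A| = 46.90.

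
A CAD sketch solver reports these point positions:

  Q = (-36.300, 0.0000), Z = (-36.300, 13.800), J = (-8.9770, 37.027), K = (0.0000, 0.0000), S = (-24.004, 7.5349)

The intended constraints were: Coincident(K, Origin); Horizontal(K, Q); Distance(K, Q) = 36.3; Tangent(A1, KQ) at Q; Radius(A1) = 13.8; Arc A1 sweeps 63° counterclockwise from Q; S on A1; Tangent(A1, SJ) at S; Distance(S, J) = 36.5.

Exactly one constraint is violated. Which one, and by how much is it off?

Distance(S, J) = 36.5 — off by 3.40.

K = (0.00, 0.00) ✓; K.y = 0.00, Q.y = 0.00 ✓; |KQ| = 36.30 ✓; ∠(ZQ, QK) = 90.00° ✓; |ZQ| = 13.80 ✓; bearing(Z→S) − bearing(Z→Q) = 63.00° ✓; |ZS| = 13.80 ✓; ∠(ZS, SJ) = 90.00° ✓; |SJ| = 33.10 ✗.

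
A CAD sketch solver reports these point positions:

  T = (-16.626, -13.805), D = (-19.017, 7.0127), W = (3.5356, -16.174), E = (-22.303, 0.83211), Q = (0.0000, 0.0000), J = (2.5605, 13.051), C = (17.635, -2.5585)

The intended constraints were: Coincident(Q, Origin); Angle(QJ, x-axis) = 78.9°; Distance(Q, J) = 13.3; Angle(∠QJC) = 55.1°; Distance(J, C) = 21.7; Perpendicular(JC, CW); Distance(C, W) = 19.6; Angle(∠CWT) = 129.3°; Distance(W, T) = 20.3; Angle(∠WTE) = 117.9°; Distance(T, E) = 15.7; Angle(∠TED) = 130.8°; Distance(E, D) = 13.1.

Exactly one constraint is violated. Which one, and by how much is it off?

Distance(E, D) = 13.1 — off by 6.10.

Q = (0.00, 0.00) ✓; QJ at 78.90° ✓; |QJ| = 13.30 ✓; ∠QJC = 55.10° ✓; |JC| = 21.70 ✓; ∠(JC, CW) = 90.00° ✓; |CW| = 19.60 ✓; ∠CWT = 129.3° ✓; |WT| = 20.30 ✓; ∠WTE = 117.9° ✓; |TE| = 15.70 ✓; ∠TED = 130.8° ✓; |ED| = 7.000 ✗.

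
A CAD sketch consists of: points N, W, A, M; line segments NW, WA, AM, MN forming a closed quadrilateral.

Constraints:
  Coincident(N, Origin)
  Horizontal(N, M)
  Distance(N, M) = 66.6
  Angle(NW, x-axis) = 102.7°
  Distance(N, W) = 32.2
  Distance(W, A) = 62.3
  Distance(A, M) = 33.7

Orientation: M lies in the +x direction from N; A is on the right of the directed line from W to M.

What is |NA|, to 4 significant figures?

38.38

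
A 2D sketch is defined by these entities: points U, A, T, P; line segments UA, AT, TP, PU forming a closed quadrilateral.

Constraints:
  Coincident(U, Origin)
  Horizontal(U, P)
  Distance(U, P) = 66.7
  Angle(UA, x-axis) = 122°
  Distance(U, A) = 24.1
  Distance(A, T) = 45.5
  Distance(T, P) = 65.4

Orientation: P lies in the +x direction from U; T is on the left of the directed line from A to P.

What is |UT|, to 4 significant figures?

53.76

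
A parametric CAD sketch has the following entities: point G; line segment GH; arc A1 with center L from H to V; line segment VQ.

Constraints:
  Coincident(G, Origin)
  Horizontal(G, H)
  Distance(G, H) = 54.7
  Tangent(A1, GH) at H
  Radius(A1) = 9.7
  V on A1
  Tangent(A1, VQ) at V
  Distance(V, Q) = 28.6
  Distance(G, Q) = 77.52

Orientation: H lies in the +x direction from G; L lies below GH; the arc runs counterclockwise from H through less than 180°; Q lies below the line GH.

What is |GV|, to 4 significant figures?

50.70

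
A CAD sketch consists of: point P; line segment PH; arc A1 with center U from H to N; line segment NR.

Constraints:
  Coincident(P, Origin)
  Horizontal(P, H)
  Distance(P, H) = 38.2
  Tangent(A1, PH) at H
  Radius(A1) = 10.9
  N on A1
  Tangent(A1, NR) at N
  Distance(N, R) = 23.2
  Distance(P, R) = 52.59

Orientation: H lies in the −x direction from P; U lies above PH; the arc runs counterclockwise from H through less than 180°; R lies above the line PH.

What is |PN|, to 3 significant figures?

32.2

Checks: |UH| = 10.90 ✓; |UN| = 10.90 ✓; ∠(UN, NR) = 90.00° ✓; |NR| = 23.20 ✓; |PR| = 52.59 ✓.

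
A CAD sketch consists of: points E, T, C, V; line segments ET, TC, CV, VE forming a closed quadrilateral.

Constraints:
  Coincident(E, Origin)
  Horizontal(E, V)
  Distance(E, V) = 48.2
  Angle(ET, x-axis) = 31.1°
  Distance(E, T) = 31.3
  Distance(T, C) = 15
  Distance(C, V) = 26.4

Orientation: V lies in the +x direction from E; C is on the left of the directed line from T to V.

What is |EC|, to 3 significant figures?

46.3

Checks: E = (0.00, 0.00) ✓; |TC| = 15.00 ✓; |CV| = 26.40 ✓.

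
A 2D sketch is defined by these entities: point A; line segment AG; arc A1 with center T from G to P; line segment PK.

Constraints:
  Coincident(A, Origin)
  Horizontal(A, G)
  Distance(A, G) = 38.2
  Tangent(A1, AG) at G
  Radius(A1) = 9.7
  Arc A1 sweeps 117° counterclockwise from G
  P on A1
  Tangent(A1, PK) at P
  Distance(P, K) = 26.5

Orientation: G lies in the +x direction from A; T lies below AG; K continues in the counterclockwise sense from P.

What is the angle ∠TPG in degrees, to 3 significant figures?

31.5°

The tangent condition forces TG to be normal to AG, so T = G + (0, -9.7) = (38.2, -9.70). On A1, G sits at bearing 90° from T; a 117° counterclockwise sweep puts P at bearing 207°, so P = T + 9.7·(cos 207°, sin 207°) = (29.6, -14.1). Then cos ∠TPG = PT·PG / (|PT||PG|), giving 31.5°.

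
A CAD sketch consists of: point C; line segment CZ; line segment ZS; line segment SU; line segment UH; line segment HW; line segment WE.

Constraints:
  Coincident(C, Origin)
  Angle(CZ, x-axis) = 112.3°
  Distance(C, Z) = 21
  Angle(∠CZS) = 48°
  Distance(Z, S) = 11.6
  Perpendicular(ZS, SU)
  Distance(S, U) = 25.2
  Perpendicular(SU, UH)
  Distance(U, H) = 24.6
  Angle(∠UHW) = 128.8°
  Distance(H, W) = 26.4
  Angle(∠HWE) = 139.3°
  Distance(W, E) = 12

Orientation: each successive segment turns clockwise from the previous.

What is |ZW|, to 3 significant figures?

29.9

SU ⟂ UH, so UH runs at 160°; with |UH| = 24.6, H = (-28.7, 0.0866). ∠UHW = 128.8° gives HW at 109° from the x-axis; with |HW| = 26.4, W = (-37.3, 25.0). Then |ZW| = |W − Z| = 29.9.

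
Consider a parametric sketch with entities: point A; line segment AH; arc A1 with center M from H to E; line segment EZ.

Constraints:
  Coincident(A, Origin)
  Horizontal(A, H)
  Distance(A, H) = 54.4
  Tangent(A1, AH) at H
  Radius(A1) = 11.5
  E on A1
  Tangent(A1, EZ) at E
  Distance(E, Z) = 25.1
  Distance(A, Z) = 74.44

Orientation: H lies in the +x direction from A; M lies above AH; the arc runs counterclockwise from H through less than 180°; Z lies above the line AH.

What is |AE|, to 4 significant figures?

66.99

Checks: |ME| = 11.50 ✓; ∠(ME, EZ) = 90.00° ✓; |EZ| = 25.10 ✓; |AZ| = 74.44 ✓.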